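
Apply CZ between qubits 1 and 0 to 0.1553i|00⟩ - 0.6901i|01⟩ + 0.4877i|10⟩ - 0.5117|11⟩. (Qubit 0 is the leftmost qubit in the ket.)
0.1553i|00⟩ - 0.6901i|01⟩ + 0.4877i|10⟩ + 0.5117|11⟩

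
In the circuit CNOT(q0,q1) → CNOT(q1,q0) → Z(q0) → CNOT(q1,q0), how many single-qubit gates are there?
1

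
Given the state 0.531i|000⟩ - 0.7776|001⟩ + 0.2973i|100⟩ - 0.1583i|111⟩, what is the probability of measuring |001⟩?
0.6047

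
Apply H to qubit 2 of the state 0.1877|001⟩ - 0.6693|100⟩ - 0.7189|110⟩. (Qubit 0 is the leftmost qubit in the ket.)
0.1327|000⟩ - 0.1327|001⟩ - 0.4733|100⟩ - 0.4733|101⟩ - 0.5083|110⟩ - 0.5083|111⟩

H on qubit 2 mixes each pair of kets that differ only in qubit 2: amplitudes (a, b) of (|…0…⟩, |…1…⟩) become ((a + b)/√2, (a − b)/√2). Kets absent from the input have amplitude 0.
(|000⟩, |001⟩): (a, b) = (0, 0.1877) → (0.1327, -0.1327)
(|100⟩, |101⟩): (a, b) = (-0.6693, 0) → (-0.4733, -0.4733)
(|110⟩, |111⟩): (a, b) = (-0.7189, 0) → (-0.5083, -0.5083)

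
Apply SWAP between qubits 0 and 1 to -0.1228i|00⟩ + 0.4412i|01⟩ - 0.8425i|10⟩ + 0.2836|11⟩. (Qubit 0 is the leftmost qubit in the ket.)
-0.1228i|00⟩ - 0.8425i|01⟩ + 0.4412i|10⟩ + 0.2836|11⟩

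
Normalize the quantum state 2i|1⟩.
i|1⟩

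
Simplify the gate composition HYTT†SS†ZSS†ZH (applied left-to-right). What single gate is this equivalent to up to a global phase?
Y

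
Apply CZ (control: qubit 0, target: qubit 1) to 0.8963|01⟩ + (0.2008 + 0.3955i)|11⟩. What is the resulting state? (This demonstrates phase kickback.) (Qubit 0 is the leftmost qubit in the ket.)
0.8963|01⟩ + (-0.2008 - 0.3955i)|11⟩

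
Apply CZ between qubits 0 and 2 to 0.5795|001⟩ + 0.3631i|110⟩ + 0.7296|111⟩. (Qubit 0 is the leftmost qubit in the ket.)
0.5795|001⟩ + 0.3631i|110⟩ - 0.7296|111⟩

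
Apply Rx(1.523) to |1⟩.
-0.69i|0⟩ + 0.7238|1⟩

Rx(1.523) = [[cos(θ/2), −i·sin(θ/2)], [−i·sin(θ/2), cos(θ/2)]]; θ = 1.523, cos(θ/2) ≈ 0.723802, sin(θ/2) ≈ 0.690008.
With a = amp(|0⟩) = 0 and b = amp(|1⟩) = 1:
new amp(|0⟩) = (0.723802)·a + (-0.690008i)·b = -0.69i
new amp(|1⟩) = (-0.690008i)·a + (0.723802)·b = 0.7238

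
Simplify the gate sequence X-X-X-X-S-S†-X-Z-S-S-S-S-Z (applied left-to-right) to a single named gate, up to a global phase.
X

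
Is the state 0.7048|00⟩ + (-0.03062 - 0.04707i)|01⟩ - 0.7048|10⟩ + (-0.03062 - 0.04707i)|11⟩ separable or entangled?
Entangled

Writing the state as a|00⟩ + b|01⟩ + c|10⟩ + d|11⟩, it is a product state iff ad − bc = 0.
Here (a, b, c, d) = (0.7048, (-0.03062 - 0.04707i), -0.7048, (-0.03062 - 0.04707i)): ad − bc = (0.7048)(-0.03062 - 0.04707i) − (-0.03062 - 0.04707i)(-0.7048) = (-0.04316 - 0.06635i) ≠ 0, so the state is entangled.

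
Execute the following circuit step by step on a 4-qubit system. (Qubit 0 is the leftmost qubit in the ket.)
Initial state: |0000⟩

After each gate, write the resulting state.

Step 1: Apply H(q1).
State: 1/√2|0000⟩ + 1/√2|0100⟩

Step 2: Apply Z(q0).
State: 1/√2|0000⟩ + 1/√2|0100⟩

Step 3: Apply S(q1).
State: 1/√2|0000⟩ + (1/√2)i|0100⟩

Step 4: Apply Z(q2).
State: 1/√2|0000⟩ + (1/√2)i|0100⟩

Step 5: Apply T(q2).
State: 1/√2|0000⟩ + (1/√2)i|0100⟩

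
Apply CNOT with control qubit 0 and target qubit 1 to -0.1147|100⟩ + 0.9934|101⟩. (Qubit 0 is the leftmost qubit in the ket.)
-0.1147|110⟩ + 0.9934|111⟩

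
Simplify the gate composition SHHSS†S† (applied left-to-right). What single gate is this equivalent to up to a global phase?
I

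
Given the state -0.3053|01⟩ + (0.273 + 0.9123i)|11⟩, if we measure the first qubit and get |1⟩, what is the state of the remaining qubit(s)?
(0.2867 + 0.958i)|1⟩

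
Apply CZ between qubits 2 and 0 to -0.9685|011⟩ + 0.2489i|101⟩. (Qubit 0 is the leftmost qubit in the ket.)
-0.9685|011⟩ - 0.2489i|101⟩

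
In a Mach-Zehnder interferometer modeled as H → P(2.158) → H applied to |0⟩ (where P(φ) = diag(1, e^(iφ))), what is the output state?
(0.223 + 0.4162i)|0⟩ + (0.777 - 0.4162i)|1⟩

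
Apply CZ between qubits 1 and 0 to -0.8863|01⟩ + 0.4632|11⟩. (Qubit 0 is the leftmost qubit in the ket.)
-0.8863|01⟩ - 0.4632|11⟩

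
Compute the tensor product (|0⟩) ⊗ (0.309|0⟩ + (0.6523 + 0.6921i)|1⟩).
0.309|00⟩ + (0.6523 + 0.6921i)|01⟩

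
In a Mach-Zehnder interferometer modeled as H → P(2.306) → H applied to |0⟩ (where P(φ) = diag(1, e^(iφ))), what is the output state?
(0.1646 + 0.3708i)|0⟩ + (0.8354 - 0.3708i)|1⟩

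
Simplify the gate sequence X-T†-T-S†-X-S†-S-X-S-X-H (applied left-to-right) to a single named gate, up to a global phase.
H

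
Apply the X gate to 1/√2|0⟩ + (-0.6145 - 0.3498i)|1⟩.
(-0.6145 - 0.3498i)|0⟩ + 1/√2|1⟩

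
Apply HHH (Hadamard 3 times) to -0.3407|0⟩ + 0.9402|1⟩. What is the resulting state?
0.4239|0⟩ - 0.9057|1⟩

H² = I, so H^3 = H: a single Hadamard. With (a, b) = (-0.3407, 0.9402), H gives ((a + b)/√2, (a − b)/√2) = (0.4239, -0.9057).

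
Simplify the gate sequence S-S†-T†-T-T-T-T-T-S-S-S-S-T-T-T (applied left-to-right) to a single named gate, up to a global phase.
T†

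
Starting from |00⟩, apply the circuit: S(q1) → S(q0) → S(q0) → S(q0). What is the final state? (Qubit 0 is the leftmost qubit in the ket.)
|00⟩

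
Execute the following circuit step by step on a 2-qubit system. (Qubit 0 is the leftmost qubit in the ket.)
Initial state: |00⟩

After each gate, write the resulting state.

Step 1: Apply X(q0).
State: |10⟩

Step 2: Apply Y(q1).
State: i|11⟩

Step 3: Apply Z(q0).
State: -i|11⟩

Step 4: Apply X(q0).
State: -i|01⟩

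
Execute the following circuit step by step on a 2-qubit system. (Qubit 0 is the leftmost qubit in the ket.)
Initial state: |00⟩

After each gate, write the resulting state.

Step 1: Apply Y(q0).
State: i|10⟩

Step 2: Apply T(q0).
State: (-1/√2 + (1/√2)i)|10⟩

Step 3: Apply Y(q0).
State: (1/√2 + (1/√2)i)|00⟩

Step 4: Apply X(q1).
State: (1/√2 + (1/√2)i)|01⟩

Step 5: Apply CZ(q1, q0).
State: (1/√2 + (1/√2)i)|01⟩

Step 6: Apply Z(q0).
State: (1/√2 + (1/√2)i)|01⟩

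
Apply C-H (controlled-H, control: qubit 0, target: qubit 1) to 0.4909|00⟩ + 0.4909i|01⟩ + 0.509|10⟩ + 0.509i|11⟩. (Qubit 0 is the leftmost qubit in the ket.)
0.4909|00⟩ + 0.4909i|01⟩ + (0.3599 + 0.3599i)|10⟩ + (0.3599 - 0.3599i)|11⟩

C-H leaves the control-|0⟩ kets |00⟩, |01⟩ unchanged and applies H to qubit 1 on the control-|1⟩ pair (|10⟩, |11⟩).
H = [[1/√2, 1/√2], [1/√2, -1/√2]].
With a = amp(|10⟩) = 0.509 and b = amp(|11⟩) = 0.509i:
new amp(|10⟩) = (1/√2)·a + (1/√2)·b = (0.3599 + 0.3599i)
new amp(|11⟩) = (1/√2)·a + (-1/√2)·b = (0.3599 - 0.3599i)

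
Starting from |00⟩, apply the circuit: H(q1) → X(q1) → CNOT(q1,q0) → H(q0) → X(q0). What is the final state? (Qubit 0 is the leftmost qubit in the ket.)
1/2|00⟩ - 1/2|01⟩ + 1/2|10⟩ + 1/2|11⟩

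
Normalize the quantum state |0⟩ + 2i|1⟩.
1/√5|0⟩ + 0.8944i|1⟩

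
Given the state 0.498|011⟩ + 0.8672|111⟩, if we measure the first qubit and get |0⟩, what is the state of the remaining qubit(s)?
|11⟩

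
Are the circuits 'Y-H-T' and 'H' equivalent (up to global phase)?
No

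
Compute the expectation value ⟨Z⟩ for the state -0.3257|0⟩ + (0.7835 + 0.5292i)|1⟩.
-0.7878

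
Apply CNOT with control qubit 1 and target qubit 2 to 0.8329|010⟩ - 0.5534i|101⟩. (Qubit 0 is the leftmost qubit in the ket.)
0.8329|011⟩ - 0.5534i|101⟩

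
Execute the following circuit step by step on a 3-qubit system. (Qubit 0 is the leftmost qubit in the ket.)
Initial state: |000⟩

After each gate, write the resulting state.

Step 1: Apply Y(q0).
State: i|100⟩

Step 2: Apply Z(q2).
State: i|100⟩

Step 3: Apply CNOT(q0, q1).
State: i|110⟩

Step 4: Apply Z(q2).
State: i|110⟩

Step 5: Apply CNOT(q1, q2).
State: i|111⟩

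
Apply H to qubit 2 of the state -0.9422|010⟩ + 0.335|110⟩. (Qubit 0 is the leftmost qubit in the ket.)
-0.6662|010⟩ - 0.6662|011⟩ + 0.2369|110⟩ + 0.2369|111⟩

H on qubit 2 mixes each pair of kets that differ only in qubit 2: amplitudes (a, b) of (|…0…⟩, |…1…⟩) become ((a + b)/√2, (a − b)/√2). Kets absent from the input have amplitude 0.
(|010⟩, |011⟩): (a, b) = (-0.9422, 0) → (-0.6662, -0.6662)
(|110⟩, |111⟩): (a, b) = (0.335, 0) → (0.2369, 0.2369)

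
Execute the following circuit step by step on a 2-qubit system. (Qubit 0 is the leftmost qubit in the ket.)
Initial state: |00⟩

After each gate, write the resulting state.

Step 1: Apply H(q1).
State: 1/√2|00⟩ + 1/√2|01⟩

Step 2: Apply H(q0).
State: 1/2|00⟩ + 1/2|01⟩ + 1/2|10⟩ + 1/2|11⟩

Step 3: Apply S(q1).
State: 1/2|00⟩ + (1/2)i|01⟩ + 1/2|10⟩ + (1/2)i|11⟩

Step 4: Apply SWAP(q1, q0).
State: 1/2|00⟩ + 1/2|01⟩ + (1/2)i|10⟩ + (1/2)i|11⟩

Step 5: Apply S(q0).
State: 1/2|00⟩ + 1/2|01⟩ - 1/2|10⟩ - 1/2|11⟩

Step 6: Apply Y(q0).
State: (1/2)i|00⟩ + (1/2)i|01⟩ + (1/2)i|10⟩ + (1/2)i|11⟩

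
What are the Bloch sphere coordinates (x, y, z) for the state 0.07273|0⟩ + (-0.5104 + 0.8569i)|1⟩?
(-0.07424, 0.1246, -0.9895)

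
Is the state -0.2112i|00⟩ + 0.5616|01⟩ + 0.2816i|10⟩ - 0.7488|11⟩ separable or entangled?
Separable

Writing the state as a|00⟩ + b|01⟩ + c|10⟩ + d|11⟩, it is a product state iff ad − bc = 0.
Here (a, b, c, d) = (-0.2112i, 0.5616, 0.2816i, -0.7488): ad − bc = (-0.2112i)(-0.7488) − (0.5616)(0.2816i) = 0, so the state is separable.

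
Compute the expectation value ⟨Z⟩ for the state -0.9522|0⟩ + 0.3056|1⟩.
0.8133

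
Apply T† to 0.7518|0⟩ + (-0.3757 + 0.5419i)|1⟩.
0.7518|0⟩ + (0.1175 + 0.6488i)|1⟩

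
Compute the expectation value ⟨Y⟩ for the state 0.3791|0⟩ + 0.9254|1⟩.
0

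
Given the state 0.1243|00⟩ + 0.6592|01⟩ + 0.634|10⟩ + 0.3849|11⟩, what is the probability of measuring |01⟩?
0.4345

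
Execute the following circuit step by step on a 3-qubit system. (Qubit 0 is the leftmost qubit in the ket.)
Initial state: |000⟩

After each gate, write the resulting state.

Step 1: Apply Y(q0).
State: i|100⟩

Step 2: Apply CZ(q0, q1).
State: i|100⟩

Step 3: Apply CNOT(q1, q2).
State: i|100⟩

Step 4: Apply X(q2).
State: i|101⟩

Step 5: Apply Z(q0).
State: -i|101⟩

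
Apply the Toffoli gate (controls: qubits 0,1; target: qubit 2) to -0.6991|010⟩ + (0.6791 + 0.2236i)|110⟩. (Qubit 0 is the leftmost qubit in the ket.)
-0.6991|010⟩ + (0.6791 + 0.2236i)|111⟩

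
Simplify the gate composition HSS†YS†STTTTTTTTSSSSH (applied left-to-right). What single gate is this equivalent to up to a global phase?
Y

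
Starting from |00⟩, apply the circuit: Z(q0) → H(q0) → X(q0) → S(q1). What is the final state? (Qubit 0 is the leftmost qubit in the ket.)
1/√2|00⟩ + 1/√2|10⟩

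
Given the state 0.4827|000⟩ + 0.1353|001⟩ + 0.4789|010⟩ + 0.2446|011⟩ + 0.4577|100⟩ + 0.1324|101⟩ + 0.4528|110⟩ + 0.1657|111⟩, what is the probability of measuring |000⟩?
0.233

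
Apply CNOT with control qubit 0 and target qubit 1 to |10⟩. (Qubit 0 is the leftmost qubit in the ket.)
|11⟩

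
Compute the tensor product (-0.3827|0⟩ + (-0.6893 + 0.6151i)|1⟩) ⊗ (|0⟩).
-0.3827|00⟩ + (-0.6893 + 0.6151i)|10⟩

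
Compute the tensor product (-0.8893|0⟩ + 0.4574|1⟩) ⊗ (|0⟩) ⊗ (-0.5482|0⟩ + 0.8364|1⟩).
0.4875|000⟩ - 0.7438|001⟩ - 0.2507|100⟩ + 0.3826|101⟩

amp(|b₁b₂…⟩) = product of the factor amplitudes for bits b₁, b₂, …; only kets whose every factor amplitude is nonzero survive.
|000⟩: (-0.8893)(1)(-0.5482) = 0.4875
|001⟩: (-0.8893)(1)(0.8364) = -0.7438
|100⟩: (0.4574)(1)(-0.5482) = -0.2507
|101⟩: (0.4574)(1)(0.8364) = 0.3826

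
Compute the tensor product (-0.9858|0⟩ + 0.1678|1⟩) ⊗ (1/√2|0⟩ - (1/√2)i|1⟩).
-0.6971|00⟩ + 0.6971i|01⟩ + 0.1187|10⟩ - 0.1187i|11⟩

amp(|b₁b₂…⟩) = product of the factor amplitudes for bits b₁, b₂, …; only kets whose every factor amplitude is nonzero survive.
|00⟩: (-0.9858)(1/√2) = -0.6971
|01⟩: (-0.9858)(-(1/√2)i) = 0.6971i
|10⟩: (0.1678)(1/√2) = 0.1187
|11⟩: (0.1678)(-(1/√2)i) = -0.1187i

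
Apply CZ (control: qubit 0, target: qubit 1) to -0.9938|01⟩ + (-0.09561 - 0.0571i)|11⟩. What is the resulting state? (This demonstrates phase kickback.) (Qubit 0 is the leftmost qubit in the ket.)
-0.9938|01⟩ + (0.09561 + 0.0571i)|11⟩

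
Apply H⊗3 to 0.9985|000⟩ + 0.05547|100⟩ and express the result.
0.3726|000⟩ + 0.3726|001⟩ + 0.3726|010⟩ + 0.3726|011⟩ + 0.3334|100⟩ + 0.3334|101⟩ + 0.3334|110⟩ + 0.3334|111⟩

H⊗3 gives amp(|y⟩) = (1/2√2) Σ_x (−1)^(x·y) amp(|x⟩), where x·y is the number of positions in which both x and y have a 1.
|000⟩: (0.9985 + 0.05547)/(2√2) = 0.3726
|001⟩: (0.9985 + 0.05547)/(2√2) = 0.3726
|010⟩: (0.9985 + 0.05547)/(2√2) = 0.3726
|011⟩: (0.9985 + 0.05547)/(2√2) = 0.3726
|100⟩: (0.9985 - 0.05547)/(2√2) = 0.3334
|101⟩: (0.9985 - 0.05547)/(2√2) = 0.3334
|110⟩: (0.9985 - 0.05547)/(2√2) = 0.3334
|111⟩: (0.9985 - 0.05547)/(2√2) = 0.3334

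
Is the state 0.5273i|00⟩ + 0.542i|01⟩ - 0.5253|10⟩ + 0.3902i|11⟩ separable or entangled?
Entangled

Writing the state as a|00⟩ + b|01⟩ + c|10⟩ + d|11⟩, it is a product state iff ad − bc = 0.
Here (a, b, c, d) = (0.5273i, 0.542i, -0.5253, 0.3902i): ad − bc = (0.5273i)(0.3902i) − (0.542i)(-0.5253) = (-0.2058 + 0.2847i) ≠ 0, so the state is entangled.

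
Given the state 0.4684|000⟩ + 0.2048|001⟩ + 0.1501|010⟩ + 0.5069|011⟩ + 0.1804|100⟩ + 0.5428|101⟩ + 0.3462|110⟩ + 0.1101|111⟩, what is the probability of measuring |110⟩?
0.1199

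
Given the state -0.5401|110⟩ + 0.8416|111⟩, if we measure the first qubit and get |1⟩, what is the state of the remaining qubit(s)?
-0.5401|10⟩ + 0.8416|11⟩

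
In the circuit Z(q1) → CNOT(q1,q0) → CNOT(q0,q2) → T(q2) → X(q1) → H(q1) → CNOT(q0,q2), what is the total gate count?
7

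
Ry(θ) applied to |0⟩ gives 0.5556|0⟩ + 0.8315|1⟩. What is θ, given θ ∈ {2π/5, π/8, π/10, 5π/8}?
5π/8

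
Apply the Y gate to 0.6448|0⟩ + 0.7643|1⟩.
-0.7643i|0⟩ + 0.6448i|1⟩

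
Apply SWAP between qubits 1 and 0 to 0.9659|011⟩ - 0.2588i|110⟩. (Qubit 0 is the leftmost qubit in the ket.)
0.9659|101⟩ - 0.2588i|110⟩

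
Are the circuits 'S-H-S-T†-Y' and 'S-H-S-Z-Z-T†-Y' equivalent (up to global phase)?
Yes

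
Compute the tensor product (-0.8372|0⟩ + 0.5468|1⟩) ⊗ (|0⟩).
-0.8372|00⟩ + 0.5468|10⟩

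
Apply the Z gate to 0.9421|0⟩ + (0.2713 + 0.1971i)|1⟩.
0.9421|0⟩ + (-0.2713 - 0.1971i)|1⟩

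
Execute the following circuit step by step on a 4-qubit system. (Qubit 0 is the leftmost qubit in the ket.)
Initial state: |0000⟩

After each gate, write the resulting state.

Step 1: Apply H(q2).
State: 1/√2|0000⟩ + 1/√2|0010⟩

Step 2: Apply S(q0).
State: 1/√2|0000⟩ + 1/√2|0010⟩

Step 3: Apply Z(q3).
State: 1/√2|0000⟩ + 1/√2|0010⟩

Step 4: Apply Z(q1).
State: 1/√2|0000⟩ + 1/√2|0010⟩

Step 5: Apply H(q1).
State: 1/2|0000⟩ + 1/2|0010⟩ + 1/2|0100⟩ + 1/2|0110⟩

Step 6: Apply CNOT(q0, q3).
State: 1/2|0000⟩ + 1/2|0010⟩ + 1/2|0100⟩ + 1/2|0110⟩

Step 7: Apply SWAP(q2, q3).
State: 1/2|0000⟩ + 1/2|0001⟩ + 1/2|0100⟩ + 1/2|0101⟩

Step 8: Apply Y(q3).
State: -(1/2)i|0000⟩ + (1/2)i|0001⟩ - (1/2)i|0100⟩ + (1/2)i|0101⟩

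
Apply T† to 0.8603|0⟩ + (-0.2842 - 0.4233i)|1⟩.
0.8603|0⟩ + (-0.5003 - 0.09836i)|1⟩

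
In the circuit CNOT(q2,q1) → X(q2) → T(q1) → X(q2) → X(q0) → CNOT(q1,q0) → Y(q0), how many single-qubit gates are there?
5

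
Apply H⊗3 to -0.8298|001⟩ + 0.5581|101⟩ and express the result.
-0.09606|000⟩ + 0.09606|001⟩ - 0.09606|010⟩ + 0.09606|011⟩ - 0.4907|100⟩ + 0.4907|101⟩ - 0.4907|110⟩ + 0.4907|111⟩

H⊗3 gives amp(|y⟩) = (1/2√2) Σ_x (−1)^(x·y) amp(|x⟩), where x·y is the number of positions in which both x and y have a 1.
|000⟩: (-0.8298 + 0.5581)/(2√2) = -0.09606
|001⟩: (0.8298 - 0.5581)/(2√2) = 0.09606
|010⟩: (-0.8298 + 0.5581)/(2√2) = -0.09606
|011⟩: (0.8298 - 0.5581)/(2√2) = 0.09606
|100⟩: (-0.8298 - 0.5581)/(2√2) = -0.4907
|101⟩: (0.8298 + 0.5581)/(2√2) = 0.4907
|110⟩: (-0.8298 - 0.5581)/(2√2) = -0.4907
|111⟩: (0.8298 + 0.5581)/(2√2) = 0.4907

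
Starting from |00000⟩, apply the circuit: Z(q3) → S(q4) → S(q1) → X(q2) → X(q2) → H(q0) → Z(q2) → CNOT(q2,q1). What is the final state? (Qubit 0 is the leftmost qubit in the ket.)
1/√2|00000⟩ + 1/√2|10000⟩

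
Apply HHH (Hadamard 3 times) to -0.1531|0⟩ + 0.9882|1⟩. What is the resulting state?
0.5905|0⟩ - 0.807|1⟩

H² = I, so H^3 = H: a single Hadamard. With (a, b) = (-0.1531, 0.9882), H gives ((a + b)/√2, (a − b)/√2) = (0.5905, -0.807).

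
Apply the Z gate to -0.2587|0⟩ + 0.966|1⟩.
-0.2587|0⟩ - 0.966|1⟩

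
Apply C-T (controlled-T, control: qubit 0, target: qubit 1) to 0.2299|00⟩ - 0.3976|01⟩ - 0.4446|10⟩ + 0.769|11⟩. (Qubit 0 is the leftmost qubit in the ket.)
0.2299|00⟩ - 0.3976|01⟩ - 0.4446|10⟩ + (0.5438 + 0.5438i)|11⟩

C-T leaves the control-|0⟩ kets |00⟩, |01⟩ unchanged and applies T to qubit 1 on the control-|1⟩ pair (|10⟩, |11⟩).
T = [[1, 0], [0, (1/√2 + (1/√2)i)]].
With a = amp(|10⟩) = -0.4446 and b = amp(|11⟩) = 0.769:
new amp(|10⟩) = (1)·a = -0.4446
new amp(|11⟩) = (1/√2 + (1/√2)i)·b = (0.5438 + 0.5438i)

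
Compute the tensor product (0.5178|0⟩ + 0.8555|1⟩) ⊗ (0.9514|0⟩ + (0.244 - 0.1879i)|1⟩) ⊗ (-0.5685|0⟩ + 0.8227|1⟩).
-0.2801|000⟩ + 0.4053|001⟩ + (-0.07183 + 0.05531i)|010⟩ + (0.1039 - 0.08004i)|011⟩ - 0.4627|100⟩ + 0.6696|101⟩ + (-0.1187 + 0.09139i)|110⟩ + (0.1717 - 0.1322i)|111⟩

amp(|b₁b₂…⟩) = product of the factor amplitudes for bits b₁, b₂, …; only kets whose every factor amplitude is nonzero survive.
|000⟩: (0.5178)(0.9514)(-0.5685) = -0.2801
|001⟩: (0.5178)(0.9514)(0.8227) = 0.4053
|010⟩: (0.5178)(0.244 - 0.1879i)(-0.5685) = (-0.07183 + 0.05531i)
|011⟩: (0.5178)(0.244 - 0.1879i)(0.8227) = (0.1039 - 0.08004i)
|100⟩: (0.8555)(0.9514)(-0.5685) = -0.4627
|101⟩: (0.8555)(0.9514)(0.8227) = 0.6696
|110⟩: (0.8555)(0.244 - 0.1879i)(-0.5685) = (-0.1187 + 0.09139i)
|111⟩: (0.8555)(0.244 - 0.1879i)(0.8227) = (0.1717 - 0.1322i)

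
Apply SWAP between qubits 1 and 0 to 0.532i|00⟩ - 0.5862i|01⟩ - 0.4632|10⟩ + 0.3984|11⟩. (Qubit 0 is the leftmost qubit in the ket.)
0.532i|00⟩ - 0.4632|01⟩ - 0.5862i|10⟩ + 0.3984|11⟩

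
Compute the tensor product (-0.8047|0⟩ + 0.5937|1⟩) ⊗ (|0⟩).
-0.8047|00⟩ + 0.5937|10⟩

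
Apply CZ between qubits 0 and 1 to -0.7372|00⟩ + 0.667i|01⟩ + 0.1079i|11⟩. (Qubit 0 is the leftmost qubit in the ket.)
-0.7372|00⟩ + 0.667i|01⟩ - 0.1079i|11⟩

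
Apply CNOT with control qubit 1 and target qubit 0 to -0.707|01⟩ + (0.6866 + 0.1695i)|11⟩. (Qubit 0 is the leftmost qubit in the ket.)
(0.6866 + 0.1695i)|01⟩ - 0.707|11⟩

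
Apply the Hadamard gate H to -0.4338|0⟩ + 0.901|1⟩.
0.3304|0⟩ - 0.9438|1⟩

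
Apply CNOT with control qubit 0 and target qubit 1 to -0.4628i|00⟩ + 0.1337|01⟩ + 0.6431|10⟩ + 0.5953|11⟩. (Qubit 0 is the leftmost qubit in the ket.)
-0.4628i|00⟩ + 0.1337|01⟩ + 0.5953|10⟩ + 0.6431|11⟩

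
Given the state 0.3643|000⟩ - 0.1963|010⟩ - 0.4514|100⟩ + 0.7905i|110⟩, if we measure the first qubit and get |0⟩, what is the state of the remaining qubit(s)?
0.8803|00⟩ - 0.4744|10⟩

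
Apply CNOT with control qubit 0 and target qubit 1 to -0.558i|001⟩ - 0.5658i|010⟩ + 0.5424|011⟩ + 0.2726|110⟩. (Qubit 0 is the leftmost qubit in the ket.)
-0.558i|001⟩ - 0.5658i|010⟩ + 0.5424|011⟩ + 0.2726|100⟩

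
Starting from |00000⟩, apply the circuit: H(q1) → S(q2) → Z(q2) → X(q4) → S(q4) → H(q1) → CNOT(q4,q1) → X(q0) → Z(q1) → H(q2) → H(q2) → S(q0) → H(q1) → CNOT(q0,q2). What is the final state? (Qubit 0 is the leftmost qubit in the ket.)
1/√2|10101⟩ - 1/√2|11101⟩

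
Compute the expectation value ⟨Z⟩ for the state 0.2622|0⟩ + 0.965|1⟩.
-0.8625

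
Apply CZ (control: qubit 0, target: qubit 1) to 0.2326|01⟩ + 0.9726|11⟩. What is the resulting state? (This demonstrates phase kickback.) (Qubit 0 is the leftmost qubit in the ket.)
0.2326|01⟩ - 0.9726|11⟩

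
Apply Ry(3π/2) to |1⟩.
-1/√2|0⟩ - 1/√2|1⟩

Ry(3π/2) = [[cos(θ/2), −sin(θ/2)], [sin(θ/2), cos(θ/2)]]; θ = 3π/2, cos(θ/2) ≈ -0.707107, sin(θ/2) ≈ 0.707107.
With a = amp(|0⟩) = 0 and b = amp(|1⟩) = 1:
new amp(|0⟩) = (-0.707107)·a + (-0.707107)·b = -1/√2
new amp(|1⟩) = (0.707107)·a + (-0.707107)·b = -1/√2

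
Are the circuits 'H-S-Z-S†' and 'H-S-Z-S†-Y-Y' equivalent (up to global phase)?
Yes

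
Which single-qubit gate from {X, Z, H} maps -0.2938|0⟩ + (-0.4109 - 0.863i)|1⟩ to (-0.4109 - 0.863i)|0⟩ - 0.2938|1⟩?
X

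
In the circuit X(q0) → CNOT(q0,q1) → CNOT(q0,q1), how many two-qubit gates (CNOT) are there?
2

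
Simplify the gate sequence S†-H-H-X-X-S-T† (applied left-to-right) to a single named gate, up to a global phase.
T†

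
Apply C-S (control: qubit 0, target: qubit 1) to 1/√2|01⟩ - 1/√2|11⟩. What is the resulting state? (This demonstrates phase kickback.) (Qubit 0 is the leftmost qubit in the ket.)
1/√2|01⟩ - (1/√2)i|11⟩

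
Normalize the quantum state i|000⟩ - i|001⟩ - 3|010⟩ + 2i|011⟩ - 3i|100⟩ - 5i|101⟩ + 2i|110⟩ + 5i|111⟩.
0.1132i|000⟩ - 0.1132i|001⟩ - 0.3397|010⟩ + 0.2265i|011⟩ - 0.3397i|100⟩ - 0.5661i|101⟩ + 0.2265i|110⟩ + 0.5661i|111⟩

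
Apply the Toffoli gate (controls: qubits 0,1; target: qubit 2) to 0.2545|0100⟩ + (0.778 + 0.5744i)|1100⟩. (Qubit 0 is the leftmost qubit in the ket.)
0.2545|0100⟩ + (0.778 + 0.5744i)|1110⟩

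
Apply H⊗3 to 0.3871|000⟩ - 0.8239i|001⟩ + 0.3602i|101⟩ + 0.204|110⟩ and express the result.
(0.209 - 0.1639i)|000⟩ + (0.209 + 0.1639i)|001⟩ + (0.06474 - 0.1639i)|010⟩ + (0.06474 + 0.1639i)|011⟩ + (0.06474 - 0.4186i)|100⟩ + (0.06474 + 0.4186i)|101⟩ + (0.209 - 0.4186i)|110⟩ + (0.209 + 0.4186i)|111⟩

H⊗3 gives amp(|y⟩) = (1/2√2) Σ_x (−1)^(x·y) amp(|x⟩), where x·y is the number of positions in which both x and y have a 1.
|000⟩: (0.3871 - 0.8239i + 0.3602i + 0.204)/(2√2) = (0.209 - 0.1639i)
|001⟩: (0.3871 + 0.8239i - 0.3602i + 0.204)/(2√2) = (0.209 + 0.1639i)
|010⟩: (0.3871 - 0.8239i + 0.3602i - 0.204)/(2√2) = (0.06474 - 0.1639i)
|011⟩: (0.3871 + 0.8239i - 0.3602i - 0.204)/(2√2) = (0.06474 + 0.1639i)
|100⟩: (0.3871 - 0.8239i - 0.3602i - 0.204)/(2√2) = (0.06474 - 0.4186i)
|101⟩: (0.3871 + 0.8239i + 0.3602i - 0.204)/(2√2) = (0.06474 + 0.4186i)
|110⟩: (0.3871 - 0.8239i - 0.3602i + 0.204)/(2√2) = (0.209 - 0.4186i)
|111⟩: (0.3871 + 0.8239i + 0.3602i + 0.204)/(2√2) = (0.209 + 0.4186i)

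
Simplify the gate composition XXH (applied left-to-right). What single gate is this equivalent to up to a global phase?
H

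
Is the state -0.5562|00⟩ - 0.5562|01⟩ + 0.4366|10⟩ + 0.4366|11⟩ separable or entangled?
Separable

Writing the state as a|00⟩ + b|01⟩ + c|10⟩ + d|11⟩, it is a product state iff ad − bc = 0.
Here (a, b, c, d) = (-0.5562, -0.5562, 0.4366, 0.4366): ad − bc = (-0.5562)(0.4366) − (-0.5562)(0.4366) = 0, so the state is separable.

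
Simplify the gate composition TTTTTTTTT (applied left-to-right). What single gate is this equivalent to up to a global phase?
T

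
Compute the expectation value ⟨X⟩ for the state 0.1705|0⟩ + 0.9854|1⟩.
0.336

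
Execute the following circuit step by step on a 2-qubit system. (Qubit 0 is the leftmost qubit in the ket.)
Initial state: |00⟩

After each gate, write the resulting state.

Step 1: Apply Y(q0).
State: i|10⟩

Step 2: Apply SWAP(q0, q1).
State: i|01⟩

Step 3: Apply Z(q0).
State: i|01⟩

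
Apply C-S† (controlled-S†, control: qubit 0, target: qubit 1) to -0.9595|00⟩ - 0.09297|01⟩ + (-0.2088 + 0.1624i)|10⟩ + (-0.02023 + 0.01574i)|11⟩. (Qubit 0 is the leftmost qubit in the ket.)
-0.9595|00⟩ - 0.09297|01⟩ + (-0.2088 + 0.1624i)|10⟩ + (0.01574 + 0.02023i)|11⟩

C-S† leaves the control-|0⟩ kets |00⟩, |01⟩ unchanged and applies S† to qubit 1 on the control-|1⟩ pair (|10⟩, |11⟩).
S† = [[1, 0], [0, -i]].
With a = amp(|10⟩) = (-0.2088 + 0.1624i) and b = amp(|11⟩) = (-0.02023 + 0.01574i):
new amp(|10⟩) = (1)·a = (-0.2088 + 0.1624i)
new amp(|11⟩) = (-i)·b = (0.01574 + 0.02023i)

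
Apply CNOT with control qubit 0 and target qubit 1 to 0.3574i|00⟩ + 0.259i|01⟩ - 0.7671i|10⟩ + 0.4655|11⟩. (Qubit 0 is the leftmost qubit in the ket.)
0.3574i|00⟩ + 0.259i|01⟩ + 0.4655|10⟩ - 0.7671i|11⟩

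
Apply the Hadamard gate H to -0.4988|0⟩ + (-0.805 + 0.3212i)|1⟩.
(-0.9219 + 0.2271i)|0⟩ + (0.2165 - 0.2271i)|1⟩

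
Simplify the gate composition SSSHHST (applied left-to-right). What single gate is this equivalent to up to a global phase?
T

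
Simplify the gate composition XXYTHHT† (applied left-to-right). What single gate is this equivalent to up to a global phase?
Y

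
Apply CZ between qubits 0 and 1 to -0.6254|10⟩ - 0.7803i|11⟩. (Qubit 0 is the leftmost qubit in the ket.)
-0.6254|10⟩ + 0.7803i|11⟩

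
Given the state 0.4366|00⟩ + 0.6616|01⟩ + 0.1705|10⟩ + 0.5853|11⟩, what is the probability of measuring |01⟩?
0.4377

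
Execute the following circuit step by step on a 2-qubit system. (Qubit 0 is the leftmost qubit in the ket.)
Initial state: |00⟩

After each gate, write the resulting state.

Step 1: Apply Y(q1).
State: i|01⟩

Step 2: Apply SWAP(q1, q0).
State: i|10⟩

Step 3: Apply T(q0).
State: (-1/√2 + (1/√2)i)|10⟩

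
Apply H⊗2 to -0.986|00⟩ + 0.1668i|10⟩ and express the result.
(-0.493 + 0.0834i)|00⟩ + (-0.493 + 0.0834i)|01⟩ + (-0.493 - 0.0834i)|10⟩ + (-0.493 - 0.0834i)|11⟩

H⊗2 gives amp(|y⟩) = (1/2) Σ_x (−1)^(x·y) amp(|x⟩), where x·y is the number of positions in which both x and y have a 1.
|00⟩: (-0.986 + 0.1668i)/2 = (-0.493 + 0.0834i)
|01⟩: (-0.986 + 0.1668i)/2 = (-0.493 + 0.0834i)
|10⟩: (-0.986 - 0.1668i)/2 = (-0.493 - 0.0834i)
|11⟩: (-0.986 - 0.1668i)/2 = (-0.493 - 0.0834i)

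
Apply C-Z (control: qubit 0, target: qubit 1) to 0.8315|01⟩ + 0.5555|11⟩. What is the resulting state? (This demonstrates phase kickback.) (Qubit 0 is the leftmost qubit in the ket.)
0.8315|01⟩ - 0.5555|11⟩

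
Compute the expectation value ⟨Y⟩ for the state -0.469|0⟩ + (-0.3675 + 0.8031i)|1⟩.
-0.7533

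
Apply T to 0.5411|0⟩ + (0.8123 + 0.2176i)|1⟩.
0.5411|0⟩ + (0.4205 + 0.7282i)|1⟩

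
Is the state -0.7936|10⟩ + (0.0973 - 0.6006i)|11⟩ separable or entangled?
Separable

Writing the state as a|00⟩ + b|01⟩ + c|10⟩ + d|11⟩, it is a product state iff ad − bc = 0.
Here (a, b, c, d) = (0, 0, -0.7936, (0.0973 - 0.6006i)): ad − bc = (0)(0.0973 - 0.6006i) − (0)(-0.7936) = 0, so the state is separable.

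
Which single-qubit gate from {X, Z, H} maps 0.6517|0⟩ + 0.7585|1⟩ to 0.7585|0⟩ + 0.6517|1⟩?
X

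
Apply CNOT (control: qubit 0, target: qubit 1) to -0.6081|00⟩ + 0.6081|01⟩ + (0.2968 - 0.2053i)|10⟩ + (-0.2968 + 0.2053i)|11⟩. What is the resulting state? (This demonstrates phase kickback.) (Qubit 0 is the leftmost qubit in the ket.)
-0.6081|00⟩ + 0.6081|01⟩ + (-0.2968 + 0.2053i)|10⟩ + (0.2968 - 0.2053i)|11⟩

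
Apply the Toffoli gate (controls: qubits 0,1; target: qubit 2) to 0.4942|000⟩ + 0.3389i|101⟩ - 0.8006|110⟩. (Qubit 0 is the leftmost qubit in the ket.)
0.4942|000⟩ + 0.3389i|101⟩ - 0.8006|111⟩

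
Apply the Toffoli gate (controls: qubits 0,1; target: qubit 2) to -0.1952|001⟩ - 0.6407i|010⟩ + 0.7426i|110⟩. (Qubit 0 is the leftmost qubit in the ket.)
-0.1952|001⟩ - 0.6407i|010⟩ + 0.7426i|111⟩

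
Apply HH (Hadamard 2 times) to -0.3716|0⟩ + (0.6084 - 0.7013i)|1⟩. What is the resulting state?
-0.3716|0⟩ + (0.6084 - 0.7013i)|1⟩

H² = I, so an even number of Hadamards cancels: H^2 = I and the state is unchanged.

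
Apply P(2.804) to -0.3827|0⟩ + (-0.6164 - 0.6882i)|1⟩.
-0.3827|0⟩ + (0.8096 + 0.4452i)|1⟩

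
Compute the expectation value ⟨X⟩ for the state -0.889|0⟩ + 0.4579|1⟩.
-0.8141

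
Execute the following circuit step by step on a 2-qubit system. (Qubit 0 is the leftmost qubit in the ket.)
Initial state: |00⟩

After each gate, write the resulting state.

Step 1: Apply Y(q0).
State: i|10⟩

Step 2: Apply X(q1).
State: i|11⟩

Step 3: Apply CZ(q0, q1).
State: -i|11⟩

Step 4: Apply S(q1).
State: |11⟩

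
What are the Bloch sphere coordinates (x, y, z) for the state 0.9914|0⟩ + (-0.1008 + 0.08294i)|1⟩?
(-0.1999, 0.1645, 0.9658)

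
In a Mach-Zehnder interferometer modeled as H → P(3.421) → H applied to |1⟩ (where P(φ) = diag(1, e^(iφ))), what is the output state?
(0.9806 + 0.1379i)|0⟩ + (0.01939 - 0.1379i)|1⟩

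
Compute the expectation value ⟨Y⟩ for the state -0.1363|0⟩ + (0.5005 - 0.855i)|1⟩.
0.2331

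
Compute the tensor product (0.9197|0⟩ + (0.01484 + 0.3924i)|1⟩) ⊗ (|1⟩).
0.9197|01⟩ + (0.01484 + 0.3924i)|11⟩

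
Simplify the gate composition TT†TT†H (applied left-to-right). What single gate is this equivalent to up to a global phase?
H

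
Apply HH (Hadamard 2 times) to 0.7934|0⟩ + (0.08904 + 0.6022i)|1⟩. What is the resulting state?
0.7934|0⟩ + (0.08904 + 0.6022i)|1⟩

H² = I, so an even number of Hadamards cancels: H^2 = I and the state is unchanged.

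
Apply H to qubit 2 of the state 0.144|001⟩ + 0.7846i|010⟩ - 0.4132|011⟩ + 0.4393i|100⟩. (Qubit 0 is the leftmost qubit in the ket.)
0.1018|000⟩ - 0.1018|001⟩ + (-0.2922 + 0.5548i)|010⟩ + (0.2922 + 0.5548i)|011⟩ + 0.3106i|100⟩ + 0.3106i|101⟩

H on qubit 2 mixes each pair of kets that differ only in qubit 2: amplitudes (a, b) of (|…0…⟩, |…1…⟩) become ((a + b)/√2, (a − b)/√2). Kets absent from the input have amplitude 0.
(|000⟩, |001⟩): (a, b) = (0, 0.144) → (0.1018, -0.1018)
(|010⟩, |011⟩): (a, b) = (0.7846i, -0.4132) → ((-0.2922 + 0.5548i), (0.2922 + 0.5548i))
(|100⟩, |101⟩): (a, b) = (0.4393i, 0) → (0.3106i, 0.3106i)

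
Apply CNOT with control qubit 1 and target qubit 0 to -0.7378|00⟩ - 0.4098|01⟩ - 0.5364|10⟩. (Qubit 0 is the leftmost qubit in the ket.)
-0.7378|00⟩ - 0.5364|10⟩ - 0.4098|11⟩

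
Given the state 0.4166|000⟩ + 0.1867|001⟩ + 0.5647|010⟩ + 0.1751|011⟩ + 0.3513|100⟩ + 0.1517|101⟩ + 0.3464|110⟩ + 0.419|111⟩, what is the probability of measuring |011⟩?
0.03066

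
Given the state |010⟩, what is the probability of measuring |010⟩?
1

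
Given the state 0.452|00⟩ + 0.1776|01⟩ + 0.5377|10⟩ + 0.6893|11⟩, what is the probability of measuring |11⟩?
0.4751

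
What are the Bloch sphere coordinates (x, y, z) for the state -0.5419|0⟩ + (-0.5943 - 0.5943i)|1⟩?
(0.6441, 0.6441, -0.4127)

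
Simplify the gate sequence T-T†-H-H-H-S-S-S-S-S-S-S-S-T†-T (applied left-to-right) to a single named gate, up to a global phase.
H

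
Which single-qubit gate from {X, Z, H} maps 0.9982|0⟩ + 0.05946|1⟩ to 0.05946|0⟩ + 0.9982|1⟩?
X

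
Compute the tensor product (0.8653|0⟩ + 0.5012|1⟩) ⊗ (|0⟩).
0.8653|00⟩ + 0.5012|10⟩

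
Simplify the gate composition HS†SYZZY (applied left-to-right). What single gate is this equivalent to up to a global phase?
H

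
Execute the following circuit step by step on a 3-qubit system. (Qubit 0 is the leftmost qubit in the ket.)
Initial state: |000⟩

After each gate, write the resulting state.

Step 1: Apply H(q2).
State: 1/√2|000⟩ + 1/√2|001⟩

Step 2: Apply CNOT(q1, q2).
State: 1/√2|000⟩ + 1/√2|001⟩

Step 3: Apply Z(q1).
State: 1/√2|000⟩ + 1/√2|001⟩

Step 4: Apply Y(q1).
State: (1/√2)i|010⟩ + (1/√2)i|011⟩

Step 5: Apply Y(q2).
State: 1/√2|010⟩ - 1/√2|011⟩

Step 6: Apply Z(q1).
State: -1/√2|010⟩ + 1/√2|011⟩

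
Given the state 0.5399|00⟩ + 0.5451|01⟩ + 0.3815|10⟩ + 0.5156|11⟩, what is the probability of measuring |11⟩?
0.2658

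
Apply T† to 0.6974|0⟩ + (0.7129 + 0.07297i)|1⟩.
0.6974|0⟩ + (0.5557 - 0.4525i)|1⟩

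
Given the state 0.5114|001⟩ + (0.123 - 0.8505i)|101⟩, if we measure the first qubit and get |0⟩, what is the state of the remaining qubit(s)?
|01⟩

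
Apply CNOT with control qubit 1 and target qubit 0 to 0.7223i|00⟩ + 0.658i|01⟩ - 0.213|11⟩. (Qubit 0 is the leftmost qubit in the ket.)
0.7223i|00⟩ - 0.213|01⟩ + 0.658i|11⟩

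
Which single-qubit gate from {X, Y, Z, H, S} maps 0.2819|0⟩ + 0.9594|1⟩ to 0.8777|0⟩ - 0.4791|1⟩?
H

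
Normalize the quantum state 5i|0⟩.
i|0⟩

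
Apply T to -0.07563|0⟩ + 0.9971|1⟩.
-0.07563|0⟩ + (0.7051 + 0.7051i)|1⟩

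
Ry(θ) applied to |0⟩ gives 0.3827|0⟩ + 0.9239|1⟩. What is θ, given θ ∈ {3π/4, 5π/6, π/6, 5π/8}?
3π/4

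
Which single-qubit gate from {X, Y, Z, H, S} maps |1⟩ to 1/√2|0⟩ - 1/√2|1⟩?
H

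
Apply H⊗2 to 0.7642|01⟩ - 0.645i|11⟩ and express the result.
(0.3821 - 0.3225i)|00⟩ + (-0.3821 + 0.3225i)|01⟩ + (0.3821 + 0.3225i)|10⟩ + (-0.3821 - 0.3225i)|11⟩

H⊗2 gives amp(|y⟩) = (1/2) Σ_x (−1)^(x·y) amp(|x⟩), where x·y is the number of positions in which both x and y have a 1.
|00⟩: (0.7642 - 0.645i)/2 = (0.3821 - 0.3225i)
|01⟩: (-0.7642 + 0.645i)/2 = (-0.3821 + 0.3225i)
|10⟩: (0.7642 + 0.645i)/2 = (0.3821 + 0.3225i)
|11⟩: (-0.7642 - 0.645i)/2 = (-0.3821 - 0.3225i)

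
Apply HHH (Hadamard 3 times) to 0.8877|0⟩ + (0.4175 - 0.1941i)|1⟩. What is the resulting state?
(0.9229 - 0.1372i)|0⟩ + (0.3325 + 0.1372i)|1⟩

H² = I, so H^3 = H: a single Hadamard. With (a, b) = (0.8877, (0.4175 - 0.1941i)), H gives ((a + b)/√2, (a − b)/√2) = ((0.9229 - 0.1372i), (0.3325 + 0.1372i)).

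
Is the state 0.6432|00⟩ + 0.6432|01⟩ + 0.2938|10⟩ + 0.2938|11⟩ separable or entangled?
Separable

Writing the state as a|00⟩ + b|01⟩ + c|10⟩ + d|11⟩, it is a product state iff ad − bc = 0.
Here (a, b, c, d) = (0.6432, 0.6432, 0.2938, 0.2938): ad − bc = (0.6432)(0.2938) − (0.6432)(0.2938) = 0, so the state is separable.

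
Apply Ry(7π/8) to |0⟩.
0.1951|0⟩ + 0.9808|1⟩

Ry(7π/8) = [[cos(θ/2), −sin(θ/2)], [sin(θ/2), cos(θ/2)]]; θ = 7π/8, cos(θ/2) ≈ 0.19509, sin(θ/2) ≈ 0.980785.
With a = amp(|0⟩) = 1 and b = amp(|1⟩) = 0:
new amp(|0⟩) = (0.19509)·a + (-0.980785)·b = 0.1951
new amp(|1⟩) = (0.980785)·a + (0.19509)·b = 0.9808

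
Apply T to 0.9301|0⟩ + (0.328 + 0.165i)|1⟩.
0.9301|0⟩ + (0.1153 + 0.3486i)|1⟩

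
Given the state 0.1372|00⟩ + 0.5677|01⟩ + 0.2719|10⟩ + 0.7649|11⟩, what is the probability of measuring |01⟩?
0.3223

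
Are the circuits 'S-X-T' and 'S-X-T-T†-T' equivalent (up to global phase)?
Yes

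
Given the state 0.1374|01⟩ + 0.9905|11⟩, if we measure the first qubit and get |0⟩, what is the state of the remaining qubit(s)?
|1⟩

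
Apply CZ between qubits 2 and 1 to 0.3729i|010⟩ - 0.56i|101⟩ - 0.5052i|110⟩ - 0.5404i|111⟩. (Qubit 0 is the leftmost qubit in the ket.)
0.3729i|010⟩ - 0.56i|101⟩ - 0.5052i|110⟩ + 0.5404i|111⟩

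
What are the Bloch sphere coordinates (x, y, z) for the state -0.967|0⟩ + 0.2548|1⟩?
(-0.4928, 0, 0.8702)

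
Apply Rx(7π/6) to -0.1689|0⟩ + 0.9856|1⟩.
(0.04371 - 0.952i)|0⟩ + (-0.2551 + 0.1631i)|1⟩

Rx(7π/6) = [[cos(θ/2), −i·sin(θ/2)], [−i·sin(θ/2), cos(θ/2)]]; θ = 7π/6, cos(θ/2) ≈ -0.258819, sin(θ/2) ≈ 0.965926.
With a = amp(|0⟩) = -0.1689 and b = amp(|1⟩) = 0.9856:
new amp(|0⟩) = (-0.258819)·a + (-0.965926i)·b = (0.04371 - 0.952i)
new amp(|1⟩) = (-0.965926i)·a + (-0.258819)·b = (-0.2551 + 0.1631i)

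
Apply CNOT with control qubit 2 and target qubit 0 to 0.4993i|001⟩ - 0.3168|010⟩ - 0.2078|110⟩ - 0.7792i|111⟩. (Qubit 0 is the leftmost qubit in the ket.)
-0.3168|010⟩ - 0.7792i|011⟩ + 0.4993i|101⟩ - 0.2078|110⟩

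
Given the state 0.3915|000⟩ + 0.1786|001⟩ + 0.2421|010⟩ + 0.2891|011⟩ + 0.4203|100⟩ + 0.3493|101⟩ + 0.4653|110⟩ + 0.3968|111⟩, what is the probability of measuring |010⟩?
0.05861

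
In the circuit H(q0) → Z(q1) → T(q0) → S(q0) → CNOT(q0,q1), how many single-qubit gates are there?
4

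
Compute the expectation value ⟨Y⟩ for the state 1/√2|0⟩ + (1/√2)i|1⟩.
1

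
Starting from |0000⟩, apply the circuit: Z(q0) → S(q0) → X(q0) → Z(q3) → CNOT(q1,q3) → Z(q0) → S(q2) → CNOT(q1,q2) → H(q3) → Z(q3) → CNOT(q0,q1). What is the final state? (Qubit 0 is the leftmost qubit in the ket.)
-1/√2|1100⟩ + 1/√2|1101⟩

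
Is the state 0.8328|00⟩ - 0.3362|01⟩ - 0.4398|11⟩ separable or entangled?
Entangled

Writing the state as a|00⟩ + b|01⟩ + c|10⟩ + d|11⟩, it is a product state iff ad − bc = 0.
Here (a, b, c, d) = (0.8328, -0.3362, 0, -0.4398): ad − bc = (0.8328)(-0.4398) − (-0.3362)(0) = -0.3663 ≠ 0, so the state is entangled.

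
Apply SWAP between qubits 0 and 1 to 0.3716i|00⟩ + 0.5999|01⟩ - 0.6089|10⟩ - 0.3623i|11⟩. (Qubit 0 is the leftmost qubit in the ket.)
0.3716i|00⟩ - 0.6089|01⟩ + 0.5999|10⟩ - 0.3623i|11⟩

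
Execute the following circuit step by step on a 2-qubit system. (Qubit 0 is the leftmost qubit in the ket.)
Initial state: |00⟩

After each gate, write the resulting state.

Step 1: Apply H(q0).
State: 1/√2|00⟩ + 1/√2|10⟩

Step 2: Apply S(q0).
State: 1/√2|00⟩ + (1/√2)i|10⟩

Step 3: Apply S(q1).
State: 1/√2|00⟩ + (1/√2)i|10⟩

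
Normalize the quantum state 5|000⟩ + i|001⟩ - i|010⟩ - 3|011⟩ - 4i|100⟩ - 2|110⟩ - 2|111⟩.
0.6455|000⟩ + 0.1291i|001⟩ - 0.1291i|010⟩ - 0.3873|011⟩ - 0.5164i|100⟩ - 0.2582|110⟩ - 0.2582|111⟩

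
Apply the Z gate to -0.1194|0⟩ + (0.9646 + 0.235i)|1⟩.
-0.1194|0⟩ + (-0.9646 - 0.235i)|1⟩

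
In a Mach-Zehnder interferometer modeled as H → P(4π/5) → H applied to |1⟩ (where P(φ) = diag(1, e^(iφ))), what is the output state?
(0.9045 - 0.2939i)|0⟩ + (0.09549 + 0.2939i)|1⟩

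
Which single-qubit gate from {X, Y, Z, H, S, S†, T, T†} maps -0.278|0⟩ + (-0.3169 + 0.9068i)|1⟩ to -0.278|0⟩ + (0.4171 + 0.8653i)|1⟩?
T†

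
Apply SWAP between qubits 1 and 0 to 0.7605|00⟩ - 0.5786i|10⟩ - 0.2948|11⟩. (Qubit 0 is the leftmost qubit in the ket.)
0.7605|00⟩ - 0.5786i|01⟩ - 0.2948|11⟩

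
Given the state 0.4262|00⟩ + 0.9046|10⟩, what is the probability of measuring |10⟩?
0.8183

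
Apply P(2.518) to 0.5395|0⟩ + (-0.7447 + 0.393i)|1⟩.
0.5395|0⟩ + (0.375 - 0.7539i)|1⟩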